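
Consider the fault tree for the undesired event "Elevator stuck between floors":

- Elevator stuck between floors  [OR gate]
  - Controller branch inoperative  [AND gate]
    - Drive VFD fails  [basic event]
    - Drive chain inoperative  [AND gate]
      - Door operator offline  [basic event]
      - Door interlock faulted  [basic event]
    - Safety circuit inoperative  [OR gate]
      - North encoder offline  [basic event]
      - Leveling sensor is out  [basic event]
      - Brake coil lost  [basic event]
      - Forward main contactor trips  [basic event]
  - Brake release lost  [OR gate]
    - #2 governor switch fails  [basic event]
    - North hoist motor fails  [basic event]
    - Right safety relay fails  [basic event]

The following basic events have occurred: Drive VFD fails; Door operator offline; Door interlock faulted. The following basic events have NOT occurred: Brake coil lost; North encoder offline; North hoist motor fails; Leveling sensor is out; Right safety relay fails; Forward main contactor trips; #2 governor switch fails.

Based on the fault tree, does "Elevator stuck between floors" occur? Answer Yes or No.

Drive chain inoperative [AND]: Door operator offline=occurs, Door interlock faulted=occurs → all inputs occur → occurs.
Safety circuit inoperative [OR]: North encoder offline=not, Leveling sensor is out=not, Brake coil lost=not, Forward main contactor trips=not → no input occurs → does not occur.
Controller branch inoperative [AND]: Drive VFD fails=occurs, Drive chain inoperative=occurs, Safety circuit inoperative=not → not all inputs occur → does not occur.
Brake release lost [OR]: #2 governor switch fails=not, North hoist motor fails=not, Right safety relay fails=not → no input occurs → does not occur.
Elevator stuck between floors [OR]: Controller branch inoperative=not, Brake release lost=not → no input occurs → does not occur.

No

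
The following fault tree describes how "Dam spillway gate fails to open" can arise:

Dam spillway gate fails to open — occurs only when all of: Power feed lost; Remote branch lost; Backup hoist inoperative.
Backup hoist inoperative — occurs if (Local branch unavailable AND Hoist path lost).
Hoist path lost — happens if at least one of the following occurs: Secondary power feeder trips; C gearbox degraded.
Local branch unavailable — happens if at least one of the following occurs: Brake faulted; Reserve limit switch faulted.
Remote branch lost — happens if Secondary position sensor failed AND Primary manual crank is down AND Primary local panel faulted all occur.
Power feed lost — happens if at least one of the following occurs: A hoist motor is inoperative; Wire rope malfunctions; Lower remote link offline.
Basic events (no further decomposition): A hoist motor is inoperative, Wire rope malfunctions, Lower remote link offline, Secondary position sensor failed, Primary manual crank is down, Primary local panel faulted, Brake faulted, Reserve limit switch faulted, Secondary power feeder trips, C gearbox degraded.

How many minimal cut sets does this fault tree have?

Power feed lost [OR]: union of children's cut sets → 3 cut set(s).
Remote branch lost [AND]: one cut set from each child combined → 1 × 1 × 1 = 1 cut set(s).
Local branch unavailable [OR]: union of children's cut sets → 2 cut set(s).
Hoist path lost [OR]: union of children's cut sets → 2 cut set(s).
Backup hoist inoperative [AND]: one cut set from each child combined → 2 × 2 = 4 cut set(s).
Dam spillway gate fails to open [AND]: one cut set from each child combined → 3 × 1 × 4 = 12 cut set(s).

12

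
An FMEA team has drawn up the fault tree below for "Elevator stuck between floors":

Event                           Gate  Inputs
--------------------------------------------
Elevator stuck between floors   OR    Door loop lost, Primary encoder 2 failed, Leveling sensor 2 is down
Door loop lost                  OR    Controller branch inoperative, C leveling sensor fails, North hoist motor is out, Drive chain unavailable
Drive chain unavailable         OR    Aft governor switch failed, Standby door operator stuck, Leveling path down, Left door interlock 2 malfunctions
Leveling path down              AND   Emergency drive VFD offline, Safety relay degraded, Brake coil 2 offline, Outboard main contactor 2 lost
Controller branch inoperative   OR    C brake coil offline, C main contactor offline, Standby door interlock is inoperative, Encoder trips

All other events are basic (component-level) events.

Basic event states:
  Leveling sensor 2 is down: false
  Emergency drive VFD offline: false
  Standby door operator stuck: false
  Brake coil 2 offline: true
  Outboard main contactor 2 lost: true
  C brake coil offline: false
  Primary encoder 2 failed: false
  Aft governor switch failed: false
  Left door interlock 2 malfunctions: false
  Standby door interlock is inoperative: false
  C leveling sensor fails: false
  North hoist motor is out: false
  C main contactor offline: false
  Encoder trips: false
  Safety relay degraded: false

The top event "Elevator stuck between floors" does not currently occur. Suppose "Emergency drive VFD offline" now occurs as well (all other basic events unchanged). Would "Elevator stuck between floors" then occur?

No

Counterfactual: set "Emergency drive VFD offline" to occurred.
Controller branch inoperative [OR]: C brake coil offline=not, C main contactor offline=not, Standby door interlock is inoperative=not, Encoder trips=not → no input occurs → does not occur.
Leveling path down [AND]: Emergency drive VFD offline=occurs, Safety relay degraded=not, Brake coil 2 offline=occurs, Outboard main contactor 2 lost=occurs → not all inputs occur → does not occur.
Drive chain unavailable [OR]: Aft governor switch failed=not, Standby door operator stuck=not, Leveling path down=not, Left door interlock 2 malfunctions=not → no input occurs → does not occur.
Door loop lost [OR]: Controller branch inoperative=not, C leveling sensor fails=not, North hoist motor is out=not, Drive chain unavailable=not → no input occurs → does not occur.
Elevator stuck between floors [OR]: Door loop lost=not, Primary encoder 2 failed=not, Leveling sensor 2 is down=not → no input occurs → does not occur.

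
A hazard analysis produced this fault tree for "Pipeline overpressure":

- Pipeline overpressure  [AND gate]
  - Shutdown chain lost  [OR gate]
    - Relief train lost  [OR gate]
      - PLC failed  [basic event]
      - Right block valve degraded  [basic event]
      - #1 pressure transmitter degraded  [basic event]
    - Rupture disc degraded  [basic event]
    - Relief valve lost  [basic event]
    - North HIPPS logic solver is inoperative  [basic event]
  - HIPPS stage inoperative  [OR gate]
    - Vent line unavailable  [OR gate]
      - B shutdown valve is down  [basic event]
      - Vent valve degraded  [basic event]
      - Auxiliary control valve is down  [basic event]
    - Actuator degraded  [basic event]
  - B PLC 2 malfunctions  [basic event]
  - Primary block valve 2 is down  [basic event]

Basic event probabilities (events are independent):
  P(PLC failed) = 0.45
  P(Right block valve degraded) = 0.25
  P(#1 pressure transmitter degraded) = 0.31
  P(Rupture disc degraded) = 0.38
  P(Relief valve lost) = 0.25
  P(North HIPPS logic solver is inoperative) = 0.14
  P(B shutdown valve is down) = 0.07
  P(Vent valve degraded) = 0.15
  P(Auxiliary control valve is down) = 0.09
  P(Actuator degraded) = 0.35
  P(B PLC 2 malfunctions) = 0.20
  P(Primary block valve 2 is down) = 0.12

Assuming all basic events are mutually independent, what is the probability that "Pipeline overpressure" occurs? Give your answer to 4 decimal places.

P(Relief train lost) [OR] = 1 − (1−0.45) × (1−0.25) × (1−0.31) = 0.715375
P(Shutdown chain lost) [OR] = 1 − (1−0.715375) × (1−0.38) × (1−0.25) × (1−0.14) = 0.886178
P(Vent line unavailable) [OR] = 1 − (1−0.07) × (1−0.15) × (1−0.09) = 0.280645
P(HIPPS stage inoperative) [OR] = 1 − (1−0.280645) × (1−0.35) = 0.532419
P(Pipeline overpressure) [AND] = 0.886178 × 0.532419 × 0.20 × 0.12 = 0.011324
Rounded to 4 decimal places: P(Pipeline overpressure) ≈ 0.0113.

0.0113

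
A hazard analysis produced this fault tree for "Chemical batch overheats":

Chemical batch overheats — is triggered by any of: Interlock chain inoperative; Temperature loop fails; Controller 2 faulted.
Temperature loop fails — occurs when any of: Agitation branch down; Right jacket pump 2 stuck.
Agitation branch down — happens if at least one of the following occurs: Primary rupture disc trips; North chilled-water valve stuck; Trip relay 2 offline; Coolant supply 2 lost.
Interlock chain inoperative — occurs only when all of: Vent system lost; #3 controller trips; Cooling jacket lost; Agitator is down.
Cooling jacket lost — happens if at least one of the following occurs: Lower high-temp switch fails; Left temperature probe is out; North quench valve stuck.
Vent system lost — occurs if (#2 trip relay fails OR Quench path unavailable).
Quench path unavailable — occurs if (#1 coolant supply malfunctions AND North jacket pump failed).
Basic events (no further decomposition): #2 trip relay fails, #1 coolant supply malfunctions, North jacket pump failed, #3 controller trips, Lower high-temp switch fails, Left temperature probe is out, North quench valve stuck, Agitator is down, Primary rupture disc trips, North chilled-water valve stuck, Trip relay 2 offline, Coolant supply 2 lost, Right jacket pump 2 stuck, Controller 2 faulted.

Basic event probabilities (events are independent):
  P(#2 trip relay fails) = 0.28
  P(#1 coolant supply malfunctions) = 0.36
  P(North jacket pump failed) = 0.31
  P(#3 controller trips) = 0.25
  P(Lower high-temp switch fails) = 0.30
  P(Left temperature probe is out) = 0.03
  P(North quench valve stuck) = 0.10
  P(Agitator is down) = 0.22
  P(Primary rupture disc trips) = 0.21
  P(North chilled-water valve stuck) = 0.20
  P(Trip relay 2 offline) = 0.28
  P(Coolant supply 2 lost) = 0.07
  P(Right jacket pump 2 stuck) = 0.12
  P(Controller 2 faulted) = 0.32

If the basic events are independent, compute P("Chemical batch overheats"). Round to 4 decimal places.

0.7487

P(Quench path unavailable) [AND] = 0.36 × 0.31 = 0.111600
P(Vent system lost) [OR] = 1 − (1−0.28) × (1−0.111600) = 0.360352
P(Cooling jacket lost) [OR] = 1 − (1−0.30) × (1−0.03) × (1−0.10) = 0.388900
P(Interlock chain inoperative) [AND] = 0.360352 × 0.25 × 0.388900 × 0.22 = 0.007708
P(Agitation branch down) [OR] = 1 − (1−0.21) × (1−0.20) × (1−0.28) × (1−0.07) = 0.576813
P(Temperature loop fails) [OR] = 1 − (1−0.576813) × (1−0.12) = 0.627595
P(Chemical batch overheats) [OR] = 1 − (1−0.007708) × (1−0.627595) × (1−0.32) = 0.748717
Rounded to 4 decimal places: P(Chemical batch overheats) ≈ 0.7487.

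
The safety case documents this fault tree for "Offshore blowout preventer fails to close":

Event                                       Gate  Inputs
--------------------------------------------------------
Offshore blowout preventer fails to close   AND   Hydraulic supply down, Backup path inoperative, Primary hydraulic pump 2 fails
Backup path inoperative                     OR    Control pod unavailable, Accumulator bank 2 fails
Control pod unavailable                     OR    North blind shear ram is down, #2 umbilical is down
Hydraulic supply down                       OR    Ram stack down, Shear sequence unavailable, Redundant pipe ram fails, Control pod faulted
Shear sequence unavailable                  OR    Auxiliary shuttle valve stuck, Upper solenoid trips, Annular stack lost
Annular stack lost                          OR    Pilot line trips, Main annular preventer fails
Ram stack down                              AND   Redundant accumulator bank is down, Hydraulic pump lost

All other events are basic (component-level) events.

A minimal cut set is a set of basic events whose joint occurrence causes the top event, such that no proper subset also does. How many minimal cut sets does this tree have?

21

Ram stack down [AND]: one cut set from each child combined → 1 × 1 = 1 cut set(s).
Annular stack lost [OR]: union of children's cut sets → 2 cut set(s).
Shear sequence unavailable [OR]: union of children's cut sets → 4 cut set(s).
Hydraulic supply down [OR]: union of children's cut sets → 7 cut set(s).
Control pod unavailable [OR]: union of children's cut sets → 2 cut set(s).
Backup path inoperative [OR]: union of children's cut sets → 3 cut set(s).
Offshore blowout preventer fails to close [AND]: one cut set from each child combined → 7 × 3 × 1 = 21 cut set(s).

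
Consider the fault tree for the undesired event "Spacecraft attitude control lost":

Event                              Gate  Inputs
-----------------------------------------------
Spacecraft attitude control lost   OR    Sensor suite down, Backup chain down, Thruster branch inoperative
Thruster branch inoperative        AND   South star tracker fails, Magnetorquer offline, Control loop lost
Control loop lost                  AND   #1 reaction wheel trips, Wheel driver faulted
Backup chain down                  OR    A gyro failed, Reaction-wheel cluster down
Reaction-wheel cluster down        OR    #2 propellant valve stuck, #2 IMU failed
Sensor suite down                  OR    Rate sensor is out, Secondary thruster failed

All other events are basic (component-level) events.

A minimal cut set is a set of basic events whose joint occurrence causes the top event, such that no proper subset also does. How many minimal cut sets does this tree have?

Sensor suite down [OR]: union of children's cut sets → 2 cut set(s).
Reaction-wheel cluster down [OR]: union of children's cut sets → 2 cut set(s).
Backup chain down [OR]: union of children's cut sets → 3 cut set(s).
Control loop lost [AND]: one cut set from each child combined → 1 × 1 = 1 cut set(s).
Thruster branch inoperative [AND]: one cut set from each child combined → 1 × 1 × 1 = 1 cut set(s).
Spacecraft attitude control lost [OR]: union of children's cut sets → 6 cut set(s).
Minimal cut sets: {Rate sensor is out}; {Secondary thruster failed}; {A gyro failed}; {#2 propellant valve stuck}; {#2 IMU failed}; {#1 reaction wheel trips, Magnetorquer offline, South star tracker fails, Wheel driver faulted}.

6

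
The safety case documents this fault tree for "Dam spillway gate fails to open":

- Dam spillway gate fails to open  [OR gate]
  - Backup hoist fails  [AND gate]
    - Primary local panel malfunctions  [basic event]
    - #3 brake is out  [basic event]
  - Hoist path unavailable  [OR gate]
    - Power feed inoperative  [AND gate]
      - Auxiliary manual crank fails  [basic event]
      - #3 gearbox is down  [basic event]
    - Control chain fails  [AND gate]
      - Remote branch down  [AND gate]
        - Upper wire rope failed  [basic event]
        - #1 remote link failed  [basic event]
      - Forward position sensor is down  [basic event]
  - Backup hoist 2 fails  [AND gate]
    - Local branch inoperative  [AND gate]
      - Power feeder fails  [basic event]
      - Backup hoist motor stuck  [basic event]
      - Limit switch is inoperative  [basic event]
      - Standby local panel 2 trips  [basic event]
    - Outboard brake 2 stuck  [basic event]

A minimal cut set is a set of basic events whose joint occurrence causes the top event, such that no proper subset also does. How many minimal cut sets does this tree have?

Backup hoist fails [AND]: one cut set from each child combined → 1 × 1 = 1 cut set(s).
Power feed inoperative [AND]: one cut set from each child combined → 1 × 1 = 1 cut set(s).
Remote branch down [AND]: one cut set from each child combined → 1 × 1 = 1 cut set(s).
Control chain fails [AND]: one cut set from each child combined → 1 × 1 = 1 cut set(s).
Hoist path unavailable [OR]: union of children's cut sets → 2 cut set(s).
Local branch inoperative [AND]: one cut set from each child combined → 1 × 1 × 1 × 1 = 1 cut set(s).
Backup hoist 2 fails [AND]: one cut set from each child combined → 1 × 1 = 1 cut set(s).
Dam spillway gate fails to open [OR]: union of children's cut sets → 4 cut set(s).
Minimal cut sets: {#3 brake is out, Primary local panel malfunctions}; {#3 gearbox is down, Auxiliary manual crank fails}; {#1 remote link failed, Forward position sensor is down, Upper wire rope failed}; {Backup hoist motor stuck, Limit switch is inoperative, Outboard brake 2 stuck, Power feeder fails, Standby local panel 2 trips}.

4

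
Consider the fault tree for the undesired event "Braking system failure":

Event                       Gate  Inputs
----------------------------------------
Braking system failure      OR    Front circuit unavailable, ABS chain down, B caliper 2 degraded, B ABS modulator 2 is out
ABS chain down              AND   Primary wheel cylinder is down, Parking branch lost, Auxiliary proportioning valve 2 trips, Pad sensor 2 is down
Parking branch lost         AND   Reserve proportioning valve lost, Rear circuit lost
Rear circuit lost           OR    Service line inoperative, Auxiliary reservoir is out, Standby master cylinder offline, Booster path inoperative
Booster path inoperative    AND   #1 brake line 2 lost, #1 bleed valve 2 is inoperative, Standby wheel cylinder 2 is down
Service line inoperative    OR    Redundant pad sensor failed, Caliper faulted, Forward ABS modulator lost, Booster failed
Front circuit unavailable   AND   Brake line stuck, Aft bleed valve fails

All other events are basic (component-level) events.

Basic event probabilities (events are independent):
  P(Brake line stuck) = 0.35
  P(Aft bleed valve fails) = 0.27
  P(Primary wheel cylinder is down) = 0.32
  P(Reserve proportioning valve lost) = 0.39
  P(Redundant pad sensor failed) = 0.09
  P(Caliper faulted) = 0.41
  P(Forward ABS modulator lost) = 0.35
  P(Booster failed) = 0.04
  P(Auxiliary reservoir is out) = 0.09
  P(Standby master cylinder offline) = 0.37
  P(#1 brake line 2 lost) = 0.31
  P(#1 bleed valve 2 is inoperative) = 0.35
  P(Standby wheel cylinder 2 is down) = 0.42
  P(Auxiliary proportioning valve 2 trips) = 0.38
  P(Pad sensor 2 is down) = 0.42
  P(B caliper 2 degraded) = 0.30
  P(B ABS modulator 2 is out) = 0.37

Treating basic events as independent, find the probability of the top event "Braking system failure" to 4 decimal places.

0.6072

P(Front circuit unavailable) [AND] = 0.35 × 0.27 = 0.094500
P(Service line inoperative) [OR] = 1 − (1−0.09) × (1−0.41) × (1−0.35) × (1−0.04) = 0.664974
P(Booster path inoperative) [AND] = 0.31 × 0.35 × 0.42 = 0.045570
P(Rear circuit lost) [OR] = 1 − (1−0.664974) × (1−0.09) × (1−0.37) × (1−0.045570) = 0.816682
P(Parking branch lost) [AND] = 0.39 × 0.816682 = 0.318506
P(ABS chain down) [AND] = 0.32 × 0.318506 × 0.38 × 0.42 = 0.016267
P(Braking system failure) [OR] = 1 − (1−0.094500) × (1−0.016267) × (1−0.30) × (1−0.37) = 0.607170
Rounded to 4 decimal places: P(Braking system failure) ≈ 0.6072.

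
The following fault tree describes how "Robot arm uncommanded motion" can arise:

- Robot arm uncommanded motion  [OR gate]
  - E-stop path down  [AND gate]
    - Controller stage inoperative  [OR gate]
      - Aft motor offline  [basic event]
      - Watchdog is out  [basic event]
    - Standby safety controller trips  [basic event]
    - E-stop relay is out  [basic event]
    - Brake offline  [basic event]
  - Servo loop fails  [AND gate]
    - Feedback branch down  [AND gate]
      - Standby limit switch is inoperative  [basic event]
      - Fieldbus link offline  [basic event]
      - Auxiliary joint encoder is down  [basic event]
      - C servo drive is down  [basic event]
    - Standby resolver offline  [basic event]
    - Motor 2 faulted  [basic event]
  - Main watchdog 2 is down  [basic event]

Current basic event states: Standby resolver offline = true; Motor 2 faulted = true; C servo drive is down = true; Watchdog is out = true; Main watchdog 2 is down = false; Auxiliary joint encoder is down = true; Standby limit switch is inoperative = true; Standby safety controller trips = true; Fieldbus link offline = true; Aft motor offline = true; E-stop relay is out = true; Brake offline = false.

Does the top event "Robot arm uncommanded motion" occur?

Yes

Controller stage inoperative [OR]: Aft motor offline=occurs, Watchdog is out=occurs → at least one input occurs → occurs.
E-stop path down [AND]: Controller stage inoperative=occurs, Standby safety controller trips=occurs, E-stop relay is out=occurs, Brake offline=not → not all inputs occur → does not occur.
Feedback branch down [AND]: Standby limit switch is inoperative=occurs, Fieldbus link offline=occurs, Auxiliary joint encoder is down=occurs, C servo drive is down=occurs → all inputs occur → occurs.
Servo loop fails [AND]: Feedback branch down=occurs, Standby resolver offline=occurs, Motor 2 faulted=occurs → all inputs occur → occurs.
Robot arm uncommanded motion [OR]: E-stop path down=not, Servo loop fails=occurs, Main watchdog 2 is down=not → at least one input occurs → occurs.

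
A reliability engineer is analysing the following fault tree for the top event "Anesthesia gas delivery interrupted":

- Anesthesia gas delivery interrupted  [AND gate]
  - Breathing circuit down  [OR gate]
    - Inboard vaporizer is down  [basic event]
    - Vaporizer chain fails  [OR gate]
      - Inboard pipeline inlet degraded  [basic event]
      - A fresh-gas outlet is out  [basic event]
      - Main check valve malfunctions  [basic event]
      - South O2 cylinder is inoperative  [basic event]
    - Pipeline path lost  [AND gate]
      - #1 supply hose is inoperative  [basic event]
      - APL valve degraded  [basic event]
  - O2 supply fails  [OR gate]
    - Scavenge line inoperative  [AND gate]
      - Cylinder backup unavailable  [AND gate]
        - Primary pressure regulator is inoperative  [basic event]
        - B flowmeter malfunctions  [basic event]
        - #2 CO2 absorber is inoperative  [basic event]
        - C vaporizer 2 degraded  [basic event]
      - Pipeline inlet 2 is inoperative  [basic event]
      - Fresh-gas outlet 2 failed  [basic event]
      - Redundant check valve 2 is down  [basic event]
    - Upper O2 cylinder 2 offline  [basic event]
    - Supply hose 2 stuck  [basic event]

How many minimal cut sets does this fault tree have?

Vaporizer chain fails [OR]: union of children's cut sets → 4 cut set(s).
Pipeline path lost [AND]: one cut set from each child combined → 1 × 1 = 1 cut set(s).
Breathing circuit down [OR]: union of children's cut sets → 6 cut set(s).
Cylinder backup unavailable [AND]: one cut set from each child combined → 1 × 1 × 1 × 1 = 1 cut set(s).
Scavenge line inoperative [AND]: one cut set from each child combined → 1 × 1 × 1 × 1 = 1 cut set(s).
O2 supply fails [OR]: union of children's cut sets → 3 cut set(s).
Anesthesia gas delivery interrupted [AND]: one cut set from each child combined → 6 × 3 = 18 cut set(s).

18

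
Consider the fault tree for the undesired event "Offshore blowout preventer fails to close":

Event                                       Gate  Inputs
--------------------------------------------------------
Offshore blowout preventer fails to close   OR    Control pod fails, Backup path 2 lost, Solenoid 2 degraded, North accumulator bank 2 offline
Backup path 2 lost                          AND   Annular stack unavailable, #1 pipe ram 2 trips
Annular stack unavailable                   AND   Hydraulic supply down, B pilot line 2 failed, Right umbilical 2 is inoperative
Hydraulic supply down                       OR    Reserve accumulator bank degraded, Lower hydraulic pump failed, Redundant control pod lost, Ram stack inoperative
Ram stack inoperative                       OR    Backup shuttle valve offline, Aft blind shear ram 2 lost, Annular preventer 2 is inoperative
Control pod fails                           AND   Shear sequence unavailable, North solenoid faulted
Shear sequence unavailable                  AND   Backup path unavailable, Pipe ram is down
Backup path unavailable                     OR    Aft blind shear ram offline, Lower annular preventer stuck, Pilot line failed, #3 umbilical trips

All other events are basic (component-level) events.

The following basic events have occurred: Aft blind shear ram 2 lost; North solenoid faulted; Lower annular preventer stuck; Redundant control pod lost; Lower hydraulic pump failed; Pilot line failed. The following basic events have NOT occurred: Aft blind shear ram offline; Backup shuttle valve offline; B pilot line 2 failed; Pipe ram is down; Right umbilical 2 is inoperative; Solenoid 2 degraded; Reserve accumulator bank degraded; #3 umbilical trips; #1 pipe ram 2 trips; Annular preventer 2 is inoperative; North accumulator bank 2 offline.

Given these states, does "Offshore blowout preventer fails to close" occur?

No

Backup path unavailable [OR]: Aft blind shear ram offline=not, Lower annular preventer stuck=occurs, Pilot line failed=occurs, #3 umbilical trips=not → at least one input occurs → occurs.
Shear sequence unavailable [AND]: Backup path unavailable=occurs, Pipe ram is down=not → not all inputs occur → does not occur.
Control pod fails [AND]: Shear sequence unavailable=not, North solenoid faulted=occurs → not all inputs occur → does not occur.
Ram stack inoperative [OR]: Backup shuttle valve offline=not, Aft blind shear ram 2 lost=occurs, Annular preventer 2 is inoperative=not → at least one input occurs → occurs.
Hydraulic supply down [OR]: Reserve accumulator bank degraded=not, Lower hydraulic pump failed=occurs, Redundant control pod lost=occurs, Ram stack inoperative=occurs → at least one input occurs → occurs.
Annular stack unavailable [AND]: Hydraulic supply down=occurs, B pilot line 2 failed=not, Right umbilical 2 is inoperative=not → not all inputs occur → does not occur.
Backup path 2 lost [AND]: Annular stack unavailable=not, #1 pipe ram 2 trips=not → not all inputs occur → does not occur.
Offshore blowout preventer fails to close [OR]: Control pod fails=not, Backup path 2 lost=not, Solenoid 2 degraded=not, North accumulator bank 2 offline=not → no input occurs → does not occur.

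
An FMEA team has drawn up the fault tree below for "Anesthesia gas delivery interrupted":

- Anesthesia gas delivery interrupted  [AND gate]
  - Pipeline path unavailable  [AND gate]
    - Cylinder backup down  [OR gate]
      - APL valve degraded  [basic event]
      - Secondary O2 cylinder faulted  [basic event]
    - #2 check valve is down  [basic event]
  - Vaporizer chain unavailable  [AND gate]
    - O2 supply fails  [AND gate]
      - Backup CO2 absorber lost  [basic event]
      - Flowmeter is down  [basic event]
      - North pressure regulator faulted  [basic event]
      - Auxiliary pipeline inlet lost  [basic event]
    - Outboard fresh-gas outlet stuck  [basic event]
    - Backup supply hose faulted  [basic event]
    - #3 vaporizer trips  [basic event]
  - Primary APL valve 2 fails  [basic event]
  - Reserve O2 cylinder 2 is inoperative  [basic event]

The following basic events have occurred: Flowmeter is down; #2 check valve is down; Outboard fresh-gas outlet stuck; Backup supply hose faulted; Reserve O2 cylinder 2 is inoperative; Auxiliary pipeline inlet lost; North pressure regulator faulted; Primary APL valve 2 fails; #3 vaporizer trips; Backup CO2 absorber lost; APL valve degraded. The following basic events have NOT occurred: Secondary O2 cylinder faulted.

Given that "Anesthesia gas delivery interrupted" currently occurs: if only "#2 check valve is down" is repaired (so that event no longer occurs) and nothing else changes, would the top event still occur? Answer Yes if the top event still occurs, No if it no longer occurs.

Counterfactual: set "#2 check valve is down" to not occurred.
Cylinder backup down [OR]: APL valve degraded=occurs, Secondary O2 cylinder faulted=not → at least one input occurs → occurs.
Pipeline path unavailable [AND]: Cylinder backup down=occurs, #2 check valve is down=not → not all inputs occur → does not occur.
O2 supply fails [AND]: Backup CO2 absorber lost=occurs, Flowmeter is down=occurs, North pressure regulator faulted=occurs, Auxiliary pipeline inlet lost=occurs → all inputs occur → occurs.
Vaporizer chain unavailable [AND]: O2 supply fails=occurs, Outboard fresh-gas outlet stuck=occurs, Backup supply hose faulted=occurs, #3 vaporizer trips=occurs → all inputs occur → occurs.
Anesthesia gas delivery interrupted [AND]: Pipeline path unavailable=not, Vaporizer chain unavailable=occurs, Primary APL valve 2 fails=occurs, Reserve O2 cylinder 2 is inoperative=occurs → not all inputs occur → does not occur.

No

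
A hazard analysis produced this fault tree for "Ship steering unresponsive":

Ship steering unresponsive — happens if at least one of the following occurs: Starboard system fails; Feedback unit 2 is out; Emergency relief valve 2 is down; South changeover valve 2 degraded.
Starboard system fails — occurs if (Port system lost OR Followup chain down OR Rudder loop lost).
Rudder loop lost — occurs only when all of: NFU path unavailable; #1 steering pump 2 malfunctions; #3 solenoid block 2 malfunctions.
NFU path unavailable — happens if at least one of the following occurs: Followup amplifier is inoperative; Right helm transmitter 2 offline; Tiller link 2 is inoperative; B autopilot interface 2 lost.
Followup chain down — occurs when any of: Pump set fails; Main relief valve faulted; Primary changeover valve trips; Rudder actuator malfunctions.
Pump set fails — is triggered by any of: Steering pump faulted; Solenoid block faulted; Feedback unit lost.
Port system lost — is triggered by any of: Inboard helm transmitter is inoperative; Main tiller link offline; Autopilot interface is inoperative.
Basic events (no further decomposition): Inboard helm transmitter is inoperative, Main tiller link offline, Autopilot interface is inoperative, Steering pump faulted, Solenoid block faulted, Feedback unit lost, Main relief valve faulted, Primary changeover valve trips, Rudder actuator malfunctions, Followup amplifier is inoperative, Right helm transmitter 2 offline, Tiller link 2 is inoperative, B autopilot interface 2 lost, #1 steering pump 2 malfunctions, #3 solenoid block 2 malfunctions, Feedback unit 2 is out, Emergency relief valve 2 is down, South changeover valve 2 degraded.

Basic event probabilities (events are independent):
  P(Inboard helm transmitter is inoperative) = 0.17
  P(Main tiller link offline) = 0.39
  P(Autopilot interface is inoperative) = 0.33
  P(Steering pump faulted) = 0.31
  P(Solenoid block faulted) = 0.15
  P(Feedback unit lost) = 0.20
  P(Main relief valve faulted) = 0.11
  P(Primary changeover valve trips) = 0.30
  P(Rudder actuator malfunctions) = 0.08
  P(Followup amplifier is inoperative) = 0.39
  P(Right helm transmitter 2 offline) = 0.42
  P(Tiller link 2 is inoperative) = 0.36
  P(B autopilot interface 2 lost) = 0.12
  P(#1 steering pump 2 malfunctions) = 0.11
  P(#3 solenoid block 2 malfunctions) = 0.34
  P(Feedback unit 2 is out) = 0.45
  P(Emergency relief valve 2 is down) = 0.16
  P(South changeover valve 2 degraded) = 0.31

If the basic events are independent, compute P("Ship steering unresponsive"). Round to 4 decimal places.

P(Port system lost) [OR] = 1 − (1−0.17) × (1−0.39) × (1−0.33) = 0.660779
P(Pump set fails) [OR] = 1 − (1−0.31) × (1−0.15) × (1−0.20) = 0.530800
P(Followup chain down) [OR] = 1 − (1−0.530800) × (1−0.11) × (1−0.30) × (1−0.08) = 0.731073
P(NFU path unavailable) [OR] = 1 − (1−0.39) × (1−0.42) × (1−0.36) × (1−0.12) = 0.800740
P(Rudder loop lost) [AND] = 0.800740 × 0.11 × 0.34 = 0.029948
P(Starboard system fails) [OR] = 1 − (1−0.660779) × (1−0.731073) × (1−0.029948) = 0.911506
P(Ship steering unresponsive) [OR] = 1 − (1−0.911506) × (1−0.45) × (1−0.16) × (1−0.31) = 0.971790
Rounded to 4 decimal places: P(Ship steering unresponsive) ≈ 0.9718.

0.9718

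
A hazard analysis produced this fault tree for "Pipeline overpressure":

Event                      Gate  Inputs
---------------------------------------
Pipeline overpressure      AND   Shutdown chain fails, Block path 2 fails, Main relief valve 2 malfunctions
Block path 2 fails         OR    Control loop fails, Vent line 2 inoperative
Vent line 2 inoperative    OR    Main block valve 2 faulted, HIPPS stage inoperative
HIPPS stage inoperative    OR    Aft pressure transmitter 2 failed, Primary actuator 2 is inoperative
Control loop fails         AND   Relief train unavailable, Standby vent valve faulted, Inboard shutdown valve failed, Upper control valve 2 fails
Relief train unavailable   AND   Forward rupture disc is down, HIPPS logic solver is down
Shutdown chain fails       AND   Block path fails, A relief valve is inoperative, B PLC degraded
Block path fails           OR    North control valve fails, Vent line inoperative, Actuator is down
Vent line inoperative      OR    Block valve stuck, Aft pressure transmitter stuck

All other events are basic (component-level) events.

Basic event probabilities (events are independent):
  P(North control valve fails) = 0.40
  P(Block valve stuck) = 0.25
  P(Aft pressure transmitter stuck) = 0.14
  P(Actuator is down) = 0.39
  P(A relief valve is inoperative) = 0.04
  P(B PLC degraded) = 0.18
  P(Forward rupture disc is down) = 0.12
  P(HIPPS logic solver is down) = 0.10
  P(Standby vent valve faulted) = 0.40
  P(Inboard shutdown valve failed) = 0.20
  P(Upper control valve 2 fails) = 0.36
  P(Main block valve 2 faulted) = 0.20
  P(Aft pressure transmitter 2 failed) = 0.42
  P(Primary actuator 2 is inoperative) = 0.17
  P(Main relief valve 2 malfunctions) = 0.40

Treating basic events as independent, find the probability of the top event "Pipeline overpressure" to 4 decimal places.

0.0014

P(Vent line inoperative) [OR] = 1 − (1−0.25) × (1−0.14) = 0.355000
P(Block path fails) [OR] = 1 − (1−0.40) × (1−0.355000) × (1−0.39) = 0.763930
P(Shutdown chain fails) [AND] = 0.763930 × 0.04 × 0.18 = 0.005500
P(Relief train unavailable) [AND] = 0.12 × 0.10 = 0.012000
P(Control loop fails) [AND] = 0.012000 × 0.40 × 0.20 × 0.36 = 0.000346
P(HIPPS stage inoperative) [OR] = 1 − (1−0.42) × (1−0.17) = 0.518600
P(Vent line 2 inoperative) [OR] = 1 − (1−0.20) × (1−0.518600) = 0.614880
P(Block path 2 fails) [OR] = 1 − (1−0.000346) × (1−0.614880) = 0.615013
P(Pipeline overpressure) [AND] = 0.005500 × 0.615013 × 0.40 = 0.001353
Rounded to 4 decimal places: P(Pipeline overpressure) ≈ 0.0014.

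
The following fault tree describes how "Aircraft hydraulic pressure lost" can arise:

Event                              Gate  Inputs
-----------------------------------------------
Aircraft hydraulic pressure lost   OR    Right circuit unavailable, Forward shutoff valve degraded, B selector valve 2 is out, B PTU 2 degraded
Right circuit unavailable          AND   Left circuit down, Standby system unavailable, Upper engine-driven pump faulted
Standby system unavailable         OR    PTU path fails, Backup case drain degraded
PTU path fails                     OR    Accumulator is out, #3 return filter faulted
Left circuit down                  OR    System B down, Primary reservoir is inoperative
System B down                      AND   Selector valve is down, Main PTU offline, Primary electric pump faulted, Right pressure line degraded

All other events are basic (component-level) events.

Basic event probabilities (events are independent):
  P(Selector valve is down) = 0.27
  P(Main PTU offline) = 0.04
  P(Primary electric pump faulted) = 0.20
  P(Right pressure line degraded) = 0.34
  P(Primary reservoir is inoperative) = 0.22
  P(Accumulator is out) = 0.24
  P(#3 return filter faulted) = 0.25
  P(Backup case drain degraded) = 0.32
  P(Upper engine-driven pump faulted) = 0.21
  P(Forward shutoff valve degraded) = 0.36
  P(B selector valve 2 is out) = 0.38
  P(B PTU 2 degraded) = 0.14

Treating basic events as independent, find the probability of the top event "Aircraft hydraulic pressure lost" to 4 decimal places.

P(System B down) [AND] = 0.27 × 0.04 × 0.20 × 0.34 = 0.000734
P(Left circuit down) [OR] = 1 − (1−0.000734) × (1−0.22) = 0.220573
P(PTU path fails) [OR] = 1 − (1−0.24) × (1−0.25) = 0.430000
P(Standby system unavailable) [OR] = 1 − (1−0.430000) × (1−0.32) = 0.612400
P(Right circuit unavailable) [AND] = 0.220573 × 0.612400 × 0.21 = 0.028367
P(Aircraft hydraulic pressure lost) [OR] = 1 − (1−0.028367) × (1−0.36) × (1−0.38) × (1−0.14) = 0.668432
Rounded to 4 decimal places: P(Aircraft hydraulic pressure lost) ≈ 0.6684.

0.6684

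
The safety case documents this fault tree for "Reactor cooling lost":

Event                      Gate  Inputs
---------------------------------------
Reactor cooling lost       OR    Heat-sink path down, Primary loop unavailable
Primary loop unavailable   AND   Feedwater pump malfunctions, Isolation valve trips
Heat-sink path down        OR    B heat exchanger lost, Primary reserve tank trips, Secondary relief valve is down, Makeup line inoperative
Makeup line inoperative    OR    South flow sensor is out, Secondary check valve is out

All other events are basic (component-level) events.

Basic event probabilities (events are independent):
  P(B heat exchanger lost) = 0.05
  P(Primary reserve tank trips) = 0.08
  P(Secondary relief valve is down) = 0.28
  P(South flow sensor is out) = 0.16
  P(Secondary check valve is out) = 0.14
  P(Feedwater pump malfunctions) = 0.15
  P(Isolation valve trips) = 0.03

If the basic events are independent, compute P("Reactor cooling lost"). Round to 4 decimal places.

0.5475

P(Makeup line inoperative) [OR] = 1 − (1−0.16) × (1−0.14) = 0.277600
P(Heat-sink path down) [OR] = 1 − (1−0.05) × (1−0.08) × (1−0.28) × (1−0.277600) = 0.545408
P(Primary loop unavailable) [AND] = 0.15 × 0.03 = 0.004500
P(Reactor cooling lost) [OR] = 1 − (1−0.545408) × (1−0.004500) = 0.547454
Rounded to 4 decimal places: P(Reactor cooling lost) ≈ 0.5475.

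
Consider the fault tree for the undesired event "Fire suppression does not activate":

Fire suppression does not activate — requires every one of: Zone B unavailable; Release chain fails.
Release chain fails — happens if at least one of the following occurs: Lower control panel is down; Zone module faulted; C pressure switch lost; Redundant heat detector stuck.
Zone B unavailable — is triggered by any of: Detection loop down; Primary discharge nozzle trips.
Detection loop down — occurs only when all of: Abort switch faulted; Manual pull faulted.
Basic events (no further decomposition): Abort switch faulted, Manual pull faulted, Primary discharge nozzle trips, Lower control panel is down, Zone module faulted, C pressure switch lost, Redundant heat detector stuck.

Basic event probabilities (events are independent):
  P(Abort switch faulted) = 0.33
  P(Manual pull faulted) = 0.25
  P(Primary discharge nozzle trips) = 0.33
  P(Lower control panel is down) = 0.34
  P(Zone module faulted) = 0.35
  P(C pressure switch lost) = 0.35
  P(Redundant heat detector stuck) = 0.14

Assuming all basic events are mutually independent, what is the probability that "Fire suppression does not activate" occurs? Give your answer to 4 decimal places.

P(Detection loop down) [AND] = 0.33 × 0.25 = 0.082500
P(Zone B unavailable) [OR] = 1 − (1−0.082500) × (1−0.33) = 0.385275
P(Release chain fails) [OR] = 1 − (1−0.34) × (1−0.35) × (1−0.35) × (1−0.14) = 0.760189
P(Fire suppression does not activate) [AND] = 0.385275 × 0.760189 = 0.292882
Rounded to 4 decimal places: P(Fire suppression does not activate) ≈ 0.2929.

0.2929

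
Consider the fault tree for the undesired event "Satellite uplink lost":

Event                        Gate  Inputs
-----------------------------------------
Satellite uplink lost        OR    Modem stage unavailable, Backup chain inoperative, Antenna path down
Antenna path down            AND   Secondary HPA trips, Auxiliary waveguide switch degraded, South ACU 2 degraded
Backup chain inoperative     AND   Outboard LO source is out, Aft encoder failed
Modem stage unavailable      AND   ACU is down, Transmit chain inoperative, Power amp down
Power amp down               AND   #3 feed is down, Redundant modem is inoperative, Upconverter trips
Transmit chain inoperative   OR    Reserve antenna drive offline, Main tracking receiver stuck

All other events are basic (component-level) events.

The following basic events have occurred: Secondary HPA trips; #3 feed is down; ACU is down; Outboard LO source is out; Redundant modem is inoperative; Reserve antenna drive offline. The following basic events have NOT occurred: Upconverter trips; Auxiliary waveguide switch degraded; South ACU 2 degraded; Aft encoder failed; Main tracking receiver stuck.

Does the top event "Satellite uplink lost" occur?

Transmit chain inoperative [OR]: Reserve antenna drive offline=occurs, Main tracking receiver stuck=not → at least one input occurs → occurs.
Power amp down [AND]: #3 feed is down=occurs, Redundant modem is inoperative=occurs, Upconverter trips=not → not all inputs occur → does not occur.
Modem stage unavailable [AND]: ACU is down=occurs, Transmit chain inoperative=occurs, Power amp down=not → not all inputs occur → does not occur.
Backup chain inoperative [AND]: Outboard LO source is out=occurs, Aft encoder failed=not → not all inputs occur → does not occur.
Antenna path down [AND]: Secondary HPA trips=occurs, Auxiliary waveguide switch degraded=not, South ACU 2 degraded=not → not all inputs occur → does not occur.
Satellite uplink lost [OR]: Modem stage unavailable=not, Backup chain inoperative=not, Antenna path down=not → no input occurs → does not occur.

No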